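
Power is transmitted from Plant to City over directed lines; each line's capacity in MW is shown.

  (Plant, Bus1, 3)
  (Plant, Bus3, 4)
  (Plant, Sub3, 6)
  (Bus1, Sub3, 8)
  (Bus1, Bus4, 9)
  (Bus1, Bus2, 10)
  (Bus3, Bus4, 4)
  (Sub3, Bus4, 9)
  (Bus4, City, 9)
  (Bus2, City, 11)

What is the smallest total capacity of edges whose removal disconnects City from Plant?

12

Augment Plant→Bus1→Bus4→City: bottleneck 3, flow now 3.
Augment Plant→Bus3→Bus4→City: bottleneck 4, flow now 7.
Augment Plant→Sub3→Bus4→City: bottleneck 2, flow now 9.
Augment Plant→Sub3→Bus4→Bus1→Bus2→City: bottleneck 3, flow now 12. (uses reverse residual edge)
No augmenting path remains; maximum flow = 12.
By max-flow min-cut, the minimum cut capacity equals the max flow.
In the residual graph, reachable from Plant: {Plant, Bus3, Sub3, Bus4}.
Min-cut edges: Plant→Bus1 (3), Bus4→City (9); capacity 3 + 9 = 12.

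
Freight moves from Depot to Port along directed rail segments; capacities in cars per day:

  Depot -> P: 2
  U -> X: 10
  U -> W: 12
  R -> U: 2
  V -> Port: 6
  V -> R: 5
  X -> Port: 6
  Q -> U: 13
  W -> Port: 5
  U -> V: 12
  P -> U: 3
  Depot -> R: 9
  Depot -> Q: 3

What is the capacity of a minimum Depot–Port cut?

Augment Depot→P→U→V→Port: bottleneck 2, flow now 2.
Augment Depot→Q→U→V→Port: bottleneck 3, flow now 5.
Augment Depot→R→U→V→Port: bottleneck 1, flow now 6.
Augment Depot→R→U→W→Port: bottleneck 1, flow now 7.
No augmenting path remains; maximum flow = 7.
By max-flow min-cut, the minimum cut capacity equals the max flow.
In the residual graph, reachable from Depot: {Depot, R}.
Min-cut edges: Depot→P (2), Depot→Q (3), R→U (2); capacity 2 + 3 + 2 = 7.

7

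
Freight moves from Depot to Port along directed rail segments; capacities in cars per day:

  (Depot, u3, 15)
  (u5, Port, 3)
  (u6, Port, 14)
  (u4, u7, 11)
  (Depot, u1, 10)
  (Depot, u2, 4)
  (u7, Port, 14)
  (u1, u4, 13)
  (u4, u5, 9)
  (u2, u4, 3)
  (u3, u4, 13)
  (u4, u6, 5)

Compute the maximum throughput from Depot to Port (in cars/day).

Augment Depot→u1→u4→u5→Port: bottleneck 3, flow now 3.
Augment Depot→u1→u4→u6→Port: bottleneck 5, flow now 8.
Augment Depot→u1→u4→u7→Port: bottleneck 2, flow now 10.
Augment Depot→u2→u4→u7→Port: bottleneck 3, flow now 13.
Augment Depot→u3→u4→u7→Port: bottleneck 6, flow now 19.
No augmenting path remains; maximum flow = 19.
In the residual graph, reachable from Depot: {Depot, u1, u2, u3, u4, u5}.
Min-cut edges: u4→u6 (5), u4→u7 (11), u5→Port (3); capacity 5 + 11 + 3 = 19.
This cut is saturated, so no flow can exceed 19.

19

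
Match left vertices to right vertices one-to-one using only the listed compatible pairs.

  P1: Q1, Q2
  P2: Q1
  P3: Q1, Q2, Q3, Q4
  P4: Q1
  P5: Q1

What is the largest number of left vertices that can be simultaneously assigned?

3

Unit-capacity flow: source→left, listed edges, right→sink; max matching = max flow.
Augmenting path P1→Q1 (+1); matched 1.
Augmenting path P3→Q2 (+1); matched 2.
Augmenting path P2→Q1→P1→Q2→P3→Q3 (+1); matched 3.
No augmenting path remains; maximum matching = 3.
König certificate: {P1, P3, Q1} is a vertex cover of size 3 (every listed pair touches it), so no matching can be larger.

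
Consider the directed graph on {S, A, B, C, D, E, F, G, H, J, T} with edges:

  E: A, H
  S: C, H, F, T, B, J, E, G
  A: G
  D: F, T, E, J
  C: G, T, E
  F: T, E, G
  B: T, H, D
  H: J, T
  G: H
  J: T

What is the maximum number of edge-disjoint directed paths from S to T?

6

Assign every edge capacity 1; by Menger, the answer equals the max flow.
Path S→T (+1); total 1.
Path S→B→T (+1); total 2.
Path S→C→T (+1); total 3.
Path S→F→T (+1); total 4.
Path S→H→T (+1); total 5.
Path S→J→T (+1); total 6.
No residual S→T path; max flow = 6.
Certifying cut of size 6: {H→T, J→T, S→B, S→C, S→F, S→T}.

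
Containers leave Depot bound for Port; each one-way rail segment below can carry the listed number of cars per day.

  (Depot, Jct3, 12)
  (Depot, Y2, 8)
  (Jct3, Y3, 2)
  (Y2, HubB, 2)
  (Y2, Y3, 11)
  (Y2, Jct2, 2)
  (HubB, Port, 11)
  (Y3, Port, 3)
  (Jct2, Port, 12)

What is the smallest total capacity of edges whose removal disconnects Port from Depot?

Augment Depot→Jct3→Y3→Port: bottleneck 2, flow now 2.
Augment Depot→Y2→HubB→Port: bottleneck 2, flow now 4.
Augment Depot→Y2→Y3→Port: bottleneck 1, flow now 5.
Augment Depot→Y2→Jct2→Port: bottleneck 2, flow now 7.
No augmenting path remains; maximum flow = 7.
By max-flow min-cut, the minimum cut capacity equals the max flow.
In the residual graph, reachable from Depot: {Depot, Jct3, Y2, Y3}.
Min-cut edges: Y2→HubB (2), Y2→Jct2 (2), Y3→Port (3); capacity 2 + 2 + 3 = 7.

7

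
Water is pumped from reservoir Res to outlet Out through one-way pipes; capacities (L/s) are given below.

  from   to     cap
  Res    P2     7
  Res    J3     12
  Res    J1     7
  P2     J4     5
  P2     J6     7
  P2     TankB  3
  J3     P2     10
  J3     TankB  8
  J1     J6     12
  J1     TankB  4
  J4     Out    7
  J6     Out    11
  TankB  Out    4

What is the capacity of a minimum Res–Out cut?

20

Augment Res→P2→J4→Out: bottleneck 5, flow now 5.
Augment Res→P2→J6→Out: bottleneck 2, flow now 7.
Augment Res→J3→TankB→Out: bottleneck 4, flow now 11.
Augment Res→J1→J6→Out: bottleneck 7, flow now 18.
Augment Res→J3→P2→J6→Out: bottleneck 2, flow now 20.
No augmenting path remains; maximum flow = 20.
By max-flow min-cut, the minimum cut capacity equals the max flow.
In the residual graph, reachable from Res: {Res, P2, J3, J1, J6, TankB}.
Min-cut edges: P2→J4 (5), J6→Out (11), TankB→Out (4); capacity 5 + 11 + 4 = 20.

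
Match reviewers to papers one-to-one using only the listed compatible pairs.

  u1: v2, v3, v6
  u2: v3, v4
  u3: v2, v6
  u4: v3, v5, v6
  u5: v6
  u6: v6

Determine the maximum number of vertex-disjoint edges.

Unit-capacity flow: source→left, listed edges, right→sink; max matching = max flow.
Augmenting path u1→v2 (+1); matched 1.
Augmenting path u2→v3 (+1); matched 2.
Augmenting path u3→v6 (+1); matched 3.
Augmenting path u4→v5 (+1); matched 4.
Augmenting path u5→v6→u3→v2→u1→v3→u2→v4 (+1); matched 5.
No augmenting path remains; maximum matching = 5.
König certificate: {u1, u2, u3, u4, v6} is a vertex cover of size 5 (every listed pair touches it), so no matching can be larger.

5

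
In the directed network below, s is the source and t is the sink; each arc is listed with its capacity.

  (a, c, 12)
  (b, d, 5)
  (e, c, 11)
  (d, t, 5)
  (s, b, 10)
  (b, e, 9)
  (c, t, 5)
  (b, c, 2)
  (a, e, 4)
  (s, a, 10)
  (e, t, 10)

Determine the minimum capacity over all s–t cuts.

19

Augment s→a→c→t: bottleneck 5, flow now 5.
Augment s→a→e→t: bottleneck 4, flow now 9.
Augment s→b→d→t: bottleneck 5, flow now 14.
Augment s→b→e→t: bottleneck 5, flow now 19.
No augmenting path remains; maximum flow = 19.
By max-flow min-cut, the minimum cut capacity equals the max flow.
In the residual graph, reachable from s: {s, a, c}.
Min-cut edges: s→b (10), a→e (4), c→t (5); capacity 10 + 4 + 5 = 19.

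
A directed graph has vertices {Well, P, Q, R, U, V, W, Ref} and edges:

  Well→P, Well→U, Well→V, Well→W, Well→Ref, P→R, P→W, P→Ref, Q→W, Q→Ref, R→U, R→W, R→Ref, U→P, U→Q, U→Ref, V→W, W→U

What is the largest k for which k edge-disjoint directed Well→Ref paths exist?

Assign every edge capacity 1; by Menger, the answer equals the max flow.
Path Well→Ref (+1); total 1.
Path Well→P→Ref (+1); total 2.
Path Well→U→Ref (+1); total 3.
Path Well→W→U→Q→Ref (+1); total 4.
No residual Well→Ref path; max flow = 4.
Certifying cut of size 4: {W→U, Well→P, Well→Ref, Well→U}.

4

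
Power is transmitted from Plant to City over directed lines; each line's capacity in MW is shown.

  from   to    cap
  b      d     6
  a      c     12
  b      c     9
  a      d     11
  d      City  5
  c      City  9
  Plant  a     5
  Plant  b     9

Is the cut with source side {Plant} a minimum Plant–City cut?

Given cut capacity: 5 + 9 = 14.
Augment Plant→a→c→City: bottleneck 5, flow now 5.
Augment Plant→b→c→City: bottleneck 4, flow now 9.
Augment Plant→b→d→City: bottleneck 5, flow now 14.
No augmenting path remains; maximum flow = 14.
Cut capacity 14 equals the max flow, so it is a minimum cut.

Yes — it is a minimum cut (capacity 14).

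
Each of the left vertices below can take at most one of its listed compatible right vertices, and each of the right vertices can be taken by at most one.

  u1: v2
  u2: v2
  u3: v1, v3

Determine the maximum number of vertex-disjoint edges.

2

Unit-capacity flow: source→left, listed edges, right→sink; max matching = max flow.
Augmenting path u1→v2 (+1); matched 1.
Augmenting path u3→v1 (+1); matched 2.
No augmenting path remains; maximum matching = 2.
König certificate: {u3, v2} is a vertex cover of size 2 (every listed pair touches it), so no matching can be larger.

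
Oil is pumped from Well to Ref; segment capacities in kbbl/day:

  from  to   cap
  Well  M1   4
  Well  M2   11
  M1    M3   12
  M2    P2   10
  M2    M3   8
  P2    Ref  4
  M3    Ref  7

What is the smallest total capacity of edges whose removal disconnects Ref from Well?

11

Augment Well→M1→M3→Ref: bottleneck 4, flow now 4.
Augment Well→M2→P2→Ref: bottleneck 4, flow now 8.
Augment Well→M2→M3→Ref: bottleneck 3, flow now 11.
No augmenting path remains; maximum flow = 11.
By max-flow min-cut, the minimum cut capacity equals the max flow.
In the residual graph, reachable from Well: {Well, M1, M2, P2, M3}.
Min-cut edges: P2→Ref (4), M3→Ref (7); capacity 4 + 7 = 11.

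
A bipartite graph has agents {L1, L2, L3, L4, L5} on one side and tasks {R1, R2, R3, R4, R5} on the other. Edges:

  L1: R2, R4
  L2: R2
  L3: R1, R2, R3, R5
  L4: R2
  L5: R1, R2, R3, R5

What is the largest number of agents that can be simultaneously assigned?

4

Unit-capacity flow: source→left, listed edges, right→sink; max matching = max flow.
Augmenting path L1→R2 (+1); matched 1.
Augmenting path L3→R1 (+1); matched 2.
Augmenting path L5→R3 (+1); matched 3.
Augmenting path L2→R2→L1→R4 (+1); matched 4.
No augmenting path remains; maximum matching = 4.
König certificate: {L1, L3, L5, R2} is a vertex cover of size 4 (every listed pair touches it), so no matching can be larger.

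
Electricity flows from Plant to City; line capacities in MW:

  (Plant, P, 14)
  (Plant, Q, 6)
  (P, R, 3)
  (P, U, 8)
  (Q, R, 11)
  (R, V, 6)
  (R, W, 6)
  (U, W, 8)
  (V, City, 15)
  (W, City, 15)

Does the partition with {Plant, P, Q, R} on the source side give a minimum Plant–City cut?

No — its capacity is 20, but the minimum cut has capacity 17.

Given cut capacity: 8 + 6 + 6 = 20.
Augment Plant→P→R→V→City: bottleneck 3, flow now 3.
Augment Plant→P→U→W→City: bottleneck 8, flow now 11.
Augment Plant→Q→R→V→City: bottleneck 3, flow now 14.
Augment Plant→Q→R→W→City: bottleneck 3, flow now 17.
No augmenting path remains; maximum flow = 17.
In the residual graph, reachable from Plant: {Plant, P}.
Min-cut edges: Plant→Q (6), P→R (3), P→U (8); capacity 6 + 3 + 8 = 17.
Cut capacity 20 exceeds the max flow 17, so it is not minimum.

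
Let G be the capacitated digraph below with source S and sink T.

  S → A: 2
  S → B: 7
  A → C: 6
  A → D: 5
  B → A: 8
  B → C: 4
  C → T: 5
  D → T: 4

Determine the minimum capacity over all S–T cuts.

9

Augment S→A→C→T: bottleneck 2, flow now 2.
Augment S→B→C→T: bottleneck 3, flow now 5.
Augment S→B→A→D→T: bottleneck 4, flow now 9.
No augmenting path remains; maximum flow = 9.
By max-flow min-cut, the minimum cut capacity equals the max flow.
In the residual graph, reachable from S: {S}.
Min-cut edges: S→A (2), S→B (7); capacity 2 + 7 = 9.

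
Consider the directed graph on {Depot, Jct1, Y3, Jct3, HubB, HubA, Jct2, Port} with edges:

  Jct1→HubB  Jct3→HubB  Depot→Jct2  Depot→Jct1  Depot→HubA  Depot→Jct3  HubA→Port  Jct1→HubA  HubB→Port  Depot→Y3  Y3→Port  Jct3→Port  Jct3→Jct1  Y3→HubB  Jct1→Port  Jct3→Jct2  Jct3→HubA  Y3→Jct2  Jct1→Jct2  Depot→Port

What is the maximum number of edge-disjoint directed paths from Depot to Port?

5

Assign every edge capacity 1; by Menger, the answer equals the max flow.
Path Depot→Port (+1); total 1.
Path Depot→Jct1→Port (+1); total 2.
Path Depot→Y3→Port (+1); total 3.
Path Depot→Jct3→Port (+1); total 4.
Path Depot→HubA→Port (+1); total 5.
No residual Depot→Port path; max flow = 5.
Certifying cut of size 5: {Depot→HubA, Depot→Jct1, Depot→Jct3, Depot→Port, Depot→Y3}.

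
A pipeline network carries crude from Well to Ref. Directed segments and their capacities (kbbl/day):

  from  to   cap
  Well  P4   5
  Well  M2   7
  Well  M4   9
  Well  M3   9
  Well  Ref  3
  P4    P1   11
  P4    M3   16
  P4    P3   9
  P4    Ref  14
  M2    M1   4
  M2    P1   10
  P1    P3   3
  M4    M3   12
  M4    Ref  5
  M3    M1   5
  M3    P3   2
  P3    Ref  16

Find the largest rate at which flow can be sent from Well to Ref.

18

Augment Well→Ref: bottleneck 3, flow now 3.
Augment Well→P4→Ref: bottleneck 5, flow now 8.
Augment Well→M4→Ref: bottleneck 5, flow now 13.
Augment Well→M3→P3→Ref: bottleneck 2, flow now 15.
Augment Well→M2→P1→P3→Ref: bottleneck 3, flow now 18.
No augmenting path remains; maximum flow = 18.
In the residual graph, reachable from Well: {Well, M2, M1, P1, M4, M3}.
Min-cut edges: Well→P4 (5), Well→Ref (3), P1→P3 (3), M4→Ref (5), M3→P3 (2); capacity 5 + 3 + 3 + 5 + 2 = 18.
This cut is saturated, so no flow can exceed 18.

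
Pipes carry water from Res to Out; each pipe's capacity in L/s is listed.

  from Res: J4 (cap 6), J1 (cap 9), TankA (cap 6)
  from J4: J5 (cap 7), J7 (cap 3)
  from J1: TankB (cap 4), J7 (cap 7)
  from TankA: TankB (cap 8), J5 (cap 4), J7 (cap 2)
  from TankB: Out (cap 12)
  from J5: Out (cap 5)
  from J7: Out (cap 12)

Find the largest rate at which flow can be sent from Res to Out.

Augment Res→J4→J5→Out: bottleneck 5, flow now 5.
Augment Res→J4→J7→Out: bottleneck 1, flow now 6.
Augment Res→J1→TankB→Out: bottleneck 4, flow now 10.
Augment Res→J1→J7→Out: bottleneck 5, flow now 15.
Augment Res→TankA→TankB→Out: bottleneck 6, flow now 21.
No augmenting path remains; maximum flow = 21.
In the residual graph, reachable from Res: {Res}.
Min-cut edges: Res→J4 (6), Res→J1 (9), Res→TankA (6); capacity 6 + 9 + 6 = 21.
This cut is saturated, so no flow can exceed 21.

21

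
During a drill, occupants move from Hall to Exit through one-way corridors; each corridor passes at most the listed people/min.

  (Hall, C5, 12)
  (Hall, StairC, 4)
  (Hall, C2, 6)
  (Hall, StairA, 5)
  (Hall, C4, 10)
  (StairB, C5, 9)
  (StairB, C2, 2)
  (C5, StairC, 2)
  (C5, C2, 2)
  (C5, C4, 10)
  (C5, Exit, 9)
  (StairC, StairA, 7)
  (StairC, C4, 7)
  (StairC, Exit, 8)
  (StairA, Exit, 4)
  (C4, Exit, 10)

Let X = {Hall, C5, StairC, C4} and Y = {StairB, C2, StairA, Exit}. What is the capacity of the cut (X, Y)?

47

Edges leaving {Hall, C5, StairC, C4}: Hall→C2 (6), Hall→StairA (5), C5→C2 (2), C5→Exit (9), StairC→StairA (7), StairC→Exit (8), C4→Exit (10).
Cut capacity = 6 + 5 + 2 + 9 + 7 + 8 + 10 = 47.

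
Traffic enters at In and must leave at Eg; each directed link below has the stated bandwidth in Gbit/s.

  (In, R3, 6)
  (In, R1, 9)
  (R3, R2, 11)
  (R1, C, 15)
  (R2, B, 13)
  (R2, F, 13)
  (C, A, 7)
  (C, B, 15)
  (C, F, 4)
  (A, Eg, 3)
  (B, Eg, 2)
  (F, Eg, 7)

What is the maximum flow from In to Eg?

12

Augment In→R3→R2→B→Eg: bottleneck 2, flow now 2.
Augment In→R3→R2→F→Eg: bottleneck 4, flow now 6.
Augment In→R1→C→A→Eg: bottleneck 3, flow now 9.
Augment In→R1→C→F→Eg: bottleneck 3, flow now 12.
No augmenting path remains; maximum flow = 12.
In the residual graph, reachable from In: {In, R3, R1, R2, C, A, B, F}.
Min-cut edges: A→Eg (3), B→Eg (2), F→Eg (7); capacity 3 + 2 + 7 = 12.
This cut is saturated, so no flow can exceed 12.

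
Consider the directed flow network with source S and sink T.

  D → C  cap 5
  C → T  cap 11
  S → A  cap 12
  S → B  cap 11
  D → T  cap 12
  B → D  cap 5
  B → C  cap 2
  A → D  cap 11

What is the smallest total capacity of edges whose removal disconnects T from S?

Augment S→A→D→T: bottleneck 11, flow now 11.
Augment S→B→C→T: bottleneck 2, flow now 13.
Augment S→B→D→T: bottleneck 1, flow now 14.
Augment S→B→D→C→T: bottleneck 4, flow now 18.
No augmenting path remains; maximum flow = 18.
By max-flow min-cut, the minimum cut capacity equals the max flow.
In the residual graph, reachable from S: {S, A, B}.
Min-cut edges: A→D (11), B→C (2), B→D (5); capacity 11 + 2 + 5 = 18.

18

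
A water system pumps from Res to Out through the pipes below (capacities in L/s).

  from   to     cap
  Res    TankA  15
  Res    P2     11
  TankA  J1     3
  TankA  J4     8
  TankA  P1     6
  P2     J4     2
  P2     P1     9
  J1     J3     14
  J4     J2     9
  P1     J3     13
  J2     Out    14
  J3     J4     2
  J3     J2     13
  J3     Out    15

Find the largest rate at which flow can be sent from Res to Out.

25

Augment Res→TankA→J1→J3→Out: bottleneck 3, flow now 3.
Augment Res→TankA→J4→J2→Out: bottleneck 8, flow now 11.
Augment Res→TankA→P1→J3→Out: bottleneck 4, flow now 15.
Augment Res→P2→J4→J2→Out: bottleneck 1, flow now 16.
Augment Res→P2→P1→J3→Out: bottleneck 8, flow now 24.
Augment Res→P2→P1→J3→J2→Out: bottleneck 1, flow now 25.
No augmenting path remains; maximum flow = 25.
In the residual graph, reachable from Res: {Res, TankA, P2, J4, P1}.
Min-cut edges: TankA→J1 (3), J4→J2 (9), P1→J3 (13); capacity 3 + 9 + 13 = 25.
This cut is saturated, so no flow can exceed 25.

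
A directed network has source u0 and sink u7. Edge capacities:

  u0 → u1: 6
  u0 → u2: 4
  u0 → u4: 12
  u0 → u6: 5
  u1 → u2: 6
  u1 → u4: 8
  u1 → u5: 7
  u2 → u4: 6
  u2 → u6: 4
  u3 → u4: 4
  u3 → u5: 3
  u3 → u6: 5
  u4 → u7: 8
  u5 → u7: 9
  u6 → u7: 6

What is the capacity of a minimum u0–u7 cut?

20

Augment u0→u4→u7: bottleneck 8, flow now 8.
Augment u0→u6→u7: bottleneck 5, flow now 13.
Augment u0→u1→u5→u7: bottleneck 6, flow now 19.
Augment u0→u2→u6→u7: bottleneck 1, flow now 20.
No augmenting path remains; maximum flow = 20.
By max-flow min-cut, the minimum cut capacity equals the max flow.
In the residual graph, reachable from u0: {u0, u2, u4, u6}.
Min-cut edges: u0→u1 (6), u4→u7 (8), u6→u7 (6); capacity 6 + 8 + 6 = 20.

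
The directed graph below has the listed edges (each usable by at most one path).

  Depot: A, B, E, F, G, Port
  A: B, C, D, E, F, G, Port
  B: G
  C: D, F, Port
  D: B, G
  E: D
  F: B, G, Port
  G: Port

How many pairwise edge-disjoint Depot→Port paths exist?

Assign every edge capacity 1; by Menger, the answer equals the max flow.
Path Depot→Port (+1); total 1.
Path Depot→A→Port (+1); total 2.
Path Depot→F→Port (+1); total 3.
Path Depot→G→Port (+1); total 4.
No residual Depot→Port path; max flow = 4.
Certifying cut of size 4: {Depot→A, Depot→F, Depot→Port, G→Port}.

4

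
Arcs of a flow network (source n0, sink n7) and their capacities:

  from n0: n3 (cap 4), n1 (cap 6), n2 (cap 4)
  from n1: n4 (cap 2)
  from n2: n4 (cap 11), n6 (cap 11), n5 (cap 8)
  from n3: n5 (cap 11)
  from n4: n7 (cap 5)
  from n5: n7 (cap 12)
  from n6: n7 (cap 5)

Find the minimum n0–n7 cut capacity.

10

Augment n0→n1→n4→n7: bottleneck 2, flow now 2.
Augment n0→n2→n4→n7: bottleneck 3, flow now 5.
Augment n0→n2→n5→n7: bottleneck 1, flow now 6.
Augment n0→n3→n5→n7: bottleneck 4, flow now 10.
No augmenting path remains; maximum flow = 10.
By max-flow min-cut, the minimum cut capacity equals the max flow.
In the residual graph, reachable from n0: {n0, n1}.
Min-cut edges: n0→n2 (4), n0→n3 (4), n1→n4 (2); capacity 4 + 4 + 2 = 10.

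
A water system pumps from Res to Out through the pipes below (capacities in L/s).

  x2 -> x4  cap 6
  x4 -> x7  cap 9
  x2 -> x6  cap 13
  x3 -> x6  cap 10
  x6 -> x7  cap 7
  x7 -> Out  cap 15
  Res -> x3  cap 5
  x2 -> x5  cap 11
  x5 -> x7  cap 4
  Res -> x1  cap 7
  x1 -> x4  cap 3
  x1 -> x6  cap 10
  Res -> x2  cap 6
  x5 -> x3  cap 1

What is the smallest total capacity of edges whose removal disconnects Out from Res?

Augment Res→x1→x4→x7→Out: bottleneck 3, flow now 3.
Augment Res→x1→x6→x7→Out: bottleneck 4, flow now 7.
Augment Res→x2→x4→x7→Out: bottleneck 6, flow now 13.
Augment Res→x3→x6→x7→Out: bottleneck 2, flow now 15.
No augmenting path remains; maximum flow = 15.
By max-flow min-cut, the minimum cut capacity equals the max flow.
In the residual graph, reachable from Res: {Res, x1, x2, x3, x4, x5, x6, x7}.
Min-cut edges: x7→Out (15); capacity 15 = 15.

15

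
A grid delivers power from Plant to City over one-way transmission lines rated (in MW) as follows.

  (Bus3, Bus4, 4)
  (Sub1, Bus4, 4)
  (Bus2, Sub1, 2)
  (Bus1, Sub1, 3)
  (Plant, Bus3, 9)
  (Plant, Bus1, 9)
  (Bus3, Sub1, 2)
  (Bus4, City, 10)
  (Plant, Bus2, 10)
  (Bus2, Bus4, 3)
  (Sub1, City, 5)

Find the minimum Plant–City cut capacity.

14

Augment Plant→Bus2→Sub1→City: bottleneck 2, flow now 2.
Augment Plant→Bus2→Bus4→City: bottleneck 3, flow now 5.
Augment Plant→Bus3→Sub1→City: bottleneck 2, flow now 7.
Augment Plant→Bus3→Bus4→City: bottleneck 4, flow now 11.
Augment Plant→Bus1→Sub1→City: bottleneck 1, flow now 12.
Augment Plant→Bus1→Sub1→Bus4→City: bottleneck 2, flow now 14.
No augmenting path remains; maximum flow = 14.
By max-flow min-cut, the minimum cut capacity equals the max flow.
In the residual graph, reachable from Plant: {Plant, Bus2, Bus3, Bus1}.
Min-cut edges: Bus2→Sub1 (2), Bus2→Bus4 (3), Bus3→Sub1 (2), Bus3→Bus4 (4), Bus1→Sub1 (3); capacity 2 + 3 + 2 + 4 + 3 = 14.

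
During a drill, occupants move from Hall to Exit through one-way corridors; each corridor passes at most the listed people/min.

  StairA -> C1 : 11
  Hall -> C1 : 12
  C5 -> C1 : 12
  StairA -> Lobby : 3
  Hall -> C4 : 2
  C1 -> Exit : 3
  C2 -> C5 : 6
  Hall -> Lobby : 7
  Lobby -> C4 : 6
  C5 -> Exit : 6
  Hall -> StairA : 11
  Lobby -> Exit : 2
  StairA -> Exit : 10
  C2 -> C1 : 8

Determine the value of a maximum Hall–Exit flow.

15

Augment Hall→StairA→Exit: bottleneck 10, flow now 10.
Augment Hall→Lobby→Exit: bottleneck 2, flow now 12.
Augment Hall→C1→Exit: bottleneck 3, flow now 15.
No augmenting path remains; maximum flow = 15.
In the residual graph, reachable from Hall: {Hall, StairA, Lobby, C4, C1}.
Min-cut edges: StairA→Exit (10), Lobby→Exit (2), C1→Exit (3); capacity 10 + 2 + 3 = 15.
This cut is saturated, so no flow can exceed 15.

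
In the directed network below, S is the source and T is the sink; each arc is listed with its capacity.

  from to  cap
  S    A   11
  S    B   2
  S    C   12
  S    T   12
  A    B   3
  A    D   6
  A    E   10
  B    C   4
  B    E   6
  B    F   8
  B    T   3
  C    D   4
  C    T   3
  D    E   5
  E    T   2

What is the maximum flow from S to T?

Augment S→T: bottleneck 12, flow now 12.
Augment S→B→T: bottleneck 2, flow now 14.
Augment S→C→T: bottleneck 3, flow now 17.
Augment S→A→B→T: bottleneck 1, flow now 18.
Augment S→A→E→T: bottleneck 2, flow now 20.
No augmenting path remains; maximum flow = 20.
In the residual graph, reachable from S: {S, A, B, C, D, E, F}.
Min-cut edges: S→T (12), B→T (3), C→T (3), E→T (2); capacity 12 + 3 + 3 + 2 = 20.
This cut is saturated, so no flow can exceed 20.

20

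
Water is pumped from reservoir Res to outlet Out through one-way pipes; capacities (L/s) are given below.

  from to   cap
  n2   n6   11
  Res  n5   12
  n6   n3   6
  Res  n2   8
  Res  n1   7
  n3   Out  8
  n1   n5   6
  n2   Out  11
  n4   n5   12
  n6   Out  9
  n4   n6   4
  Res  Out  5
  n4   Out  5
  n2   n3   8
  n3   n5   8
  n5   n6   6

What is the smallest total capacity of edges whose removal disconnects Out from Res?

19

Augment Res→Out: bottleneck 5, flow now 5.
Augment Res→n2→Out: bottleneck 8, flow now 13.
Augment Res→n5→n6→Out: bottleneck 6, flow now 19.
No augmenting path remains; maximum flow = 19.
By max-flow min-cut, the minimum cut capacity equals the max flow.
In the residual graph, reachable from Res: {Res, n1, n5}.
Min-cut edges: Res→n2 (8), Res→Out (5), n5→n6 (6); capacity 8 + 5 + 6 = 19.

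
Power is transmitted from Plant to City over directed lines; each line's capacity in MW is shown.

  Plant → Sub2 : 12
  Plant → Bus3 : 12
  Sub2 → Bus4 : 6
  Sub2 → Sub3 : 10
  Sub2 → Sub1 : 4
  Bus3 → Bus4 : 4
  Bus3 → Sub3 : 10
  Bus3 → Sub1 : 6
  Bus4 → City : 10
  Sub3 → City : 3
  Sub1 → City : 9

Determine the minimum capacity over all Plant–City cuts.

22

Augment Plant→Sub2→Bus4→City: bottleneck 6, flow now 6.
Augment Plant→Sub2→Sub3→City: bottleneck 3, flow now 9.
Augment Plant→Sub2→Sub1→City: bottleneck 3, flow now 12.
Augment Plant→Bus3→Bus4→City: bottleneck 4, flow now 16.
Augment Plant→Bus3→Sub1→City: bottleneck 6, flow now 22.
No augmenting path remains; maximum flow = 22.
By max-flow min-cut, the minimum cut capacity equals the max flow.
In the residual graph, reachable from Plant: {Plant, Sub2, Bus3, Sub3, Sub1}.
Min-cut edges: Sub2→Bus4 (6), Bus3→Bus4 (4), Sub3→City (3), Sub1→City (9); capacity 6 + 4 + 3 + 9 = 22.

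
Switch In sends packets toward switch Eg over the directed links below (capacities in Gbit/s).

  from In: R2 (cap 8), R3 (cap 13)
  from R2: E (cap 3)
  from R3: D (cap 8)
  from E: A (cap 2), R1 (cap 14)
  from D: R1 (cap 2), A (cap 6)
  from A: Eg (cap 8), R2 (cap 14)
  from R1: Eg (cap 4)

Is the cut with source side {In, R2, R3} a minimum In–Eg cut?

Given cut capacity: 3 + 8 = 11.
Augment In→R2→E→A→Eg: bottleneck 2, flow now 2.
Augment In→R2→E→R1→Eg: bottleneck 1, flow now 3.
Augment In→R3→D→A→Eg: bottleneck 6, flow now 9.
Augment In→R3→D→R1→Eg: bottleneck 2, flow now 11.
No augmenting path remains; maximum flow = 11.
Cut capacity 11 equals the max flow, so it is a minimum cut.

Yes — it is a minimum cut (capacity 11).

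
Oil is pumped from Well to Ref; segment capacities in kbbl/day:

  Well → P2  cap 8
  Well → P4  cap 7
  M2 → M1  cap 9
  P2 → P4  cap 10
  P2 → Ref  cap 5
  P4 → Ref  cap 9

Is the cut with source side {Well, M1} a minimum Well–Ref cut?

Given cut capacity: 8 + 7 = 15.
Augment Well→P2→Ref: bottleneck 5, flow now 5.
Augment Well→P4→Ref: bottleneck 7, flow now 12.
Augment Well→P2→P4→Ref: bottleneck 2, flow now 14.
No augmenting path remains; maximum flow = 14.
In the residual graph, reachable from Well: {Well, P2, P4}.
Min-cut edges: P2→Ref (5), P4→Ref (9); capacity 5 + 9 = 14.
Cut capacity 15 exceeds the max flow 14, so it is not minimum.

No — its capacity is 15, but the minimum cut has capacity 14.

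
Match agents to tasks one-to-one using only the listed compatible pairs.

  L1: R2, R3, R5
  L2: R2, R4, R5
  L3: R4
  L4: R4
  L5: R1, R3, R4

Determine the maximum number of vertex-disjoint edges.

4

Unit-capacity flow: source→left, listed edges, right→sink; max matching = max flow.
Augmenting path L1→R2 (+1); matched 1.
Augmenting path L2→R4 (+1); matched 2.
Augmenting path L5→R1 (+1); matched 3.
Augmenting path L3→R4→L2→R5 (+1); matched 4.
No augmenting path remains; maximum matching = 4.
König certificate: {L1, L2, L5, R4} is a vertex cover of size 4 (every listed pair touches it), so no matching can be larger.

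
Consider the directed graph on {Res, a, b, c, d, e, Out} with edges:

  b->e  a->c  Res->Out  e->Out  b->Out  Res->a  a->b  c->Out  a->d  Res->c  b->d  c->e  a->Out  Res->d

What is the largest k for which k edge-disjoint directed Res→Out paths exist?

Assign every edge capacity 1; by Menger, the answer equals the max flow.
Path Res→Out (+1); total 1.
Path Res→a→Out (+1); total 2.
Path Res→c→Out (+1); total 3.
No residual Res→Out path; max flow = 3.
Certifying cut of size 3: {Res→Out, Res→a, Res→c}.

3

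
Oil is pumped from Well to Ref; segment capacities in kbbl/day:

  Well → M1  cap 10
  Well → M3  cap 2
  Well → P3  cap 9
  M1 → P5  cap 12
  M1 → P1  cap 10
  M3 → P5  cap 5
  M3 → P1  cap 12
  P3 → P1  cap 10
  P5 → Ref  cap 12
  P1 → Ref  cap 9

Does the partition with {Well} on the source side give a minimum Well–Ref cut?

Yes — it is a minimum cut (capacity 21).

Given cut capacity: 10 + 2 + 9 = 21.
Augment Well→M1→P5→Ref: bottleneck 10, flow now 10.
Augment Well→M3→P5→Ref: bottleneck 2, flow now 12.
Augment Well→P3→P1→Ref: bottleneck 9, flow now 21.
No augmenting path remains; maximum flow = 21.
Cut capacity 21 equals the max flow, so it is a minimum cut.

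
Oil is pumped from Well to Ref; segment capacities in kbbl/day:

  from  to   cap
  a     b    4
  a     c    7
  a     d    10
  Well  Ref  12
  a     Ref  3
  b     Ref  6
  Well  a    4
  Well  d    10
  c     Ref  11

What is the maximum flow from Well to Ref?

16

Augment Well→Ref: bottleneck 12, flow now 12.
Augment Well→a→Ref: bottleneck 3, flow now 15.
Augment Well→a→b→Ref: bottleneck 1, flow now 16.
No augmenting path remains; maximum flow = 16.
In the residual graph, reachable from Well: {Well, d}.
Min-cut edges: Well→a (4), Well→Ref (12); capacity 4 + 12 = 16.
This cut is saturated, so no flow can exceed 16.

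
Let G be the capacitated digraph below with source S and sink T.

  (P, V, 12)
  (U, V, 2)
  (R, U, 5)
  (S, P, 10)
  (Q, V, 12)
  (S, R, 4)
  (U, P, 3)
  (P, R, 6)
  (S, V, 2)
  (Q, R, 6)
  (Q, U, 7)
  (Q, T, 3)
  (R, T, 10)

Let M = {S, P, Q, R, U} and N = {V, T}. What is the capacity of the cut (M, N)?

41

Edges leaving {S, P, Q, R, U}: S→V (2), P→V (12), Q→V (12), Q→T (3), R→T (10), U→V (2).
Cut capacity = 2 + 12 + 12 + 3 + 10 + 2 = 41.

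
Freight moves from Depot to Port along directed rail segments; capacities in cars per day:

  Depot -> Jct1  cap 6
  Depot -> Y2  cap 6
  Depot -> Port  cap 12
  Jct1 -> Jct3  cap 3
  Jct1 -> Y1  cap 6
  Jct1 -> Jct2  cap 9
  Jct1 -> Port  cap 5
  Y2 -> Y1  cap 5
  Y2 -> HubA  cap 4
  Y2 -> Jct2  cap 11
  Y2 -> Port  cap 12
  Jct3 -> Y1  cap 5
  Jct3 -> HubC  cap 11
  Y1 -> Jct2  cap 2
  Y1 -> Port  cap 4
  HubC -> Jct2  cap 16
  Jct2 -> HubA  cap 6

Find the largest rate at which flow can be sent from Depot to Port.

24

Augment Depot→Port: bottleneck 12, flow now 12.
Augment Depot→Jct1→Port: bottleneck 5, flow now 17.
Augment Depot→Y2→Port: bottleneck 6, flow now 23.
Augment Depot→Jct1→Y1→Port: bottleneck 1, flow now 24.
No augmenting path remains; maximum flow = 24.
In the residual graph, reachable from Depot: {Depot}.
Min-cut edges: Depot→Jct1 (6), Depot→Y2 (6), Depot→Port (12); capacity 6 + 6 + 12 = 24.
This cut is saturated, so no flow can exceed 24.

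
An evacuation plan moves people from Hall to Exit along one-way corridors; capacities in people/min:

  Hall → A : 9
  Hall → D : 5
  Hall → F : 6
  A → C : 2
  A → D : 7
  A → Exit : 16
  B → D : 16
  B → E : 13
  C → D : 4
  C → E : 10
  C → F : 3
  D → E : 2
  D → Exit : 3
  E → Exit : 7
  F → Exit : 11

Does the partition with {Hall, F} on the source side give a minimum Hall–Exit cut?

Given cut capacity: 9 + 5 + 11 = 25.
Augment Hall→A→Exit: bottleneck 9, flow now 9.
Augment Hall→D→Exit: bottleneck 3, flow now 12.
Augment Hall→F→Exit: bottleneck 6, flow now 18.
Augment Hall→D→E→Exit: bottleneck 2, flow now 20.
No augmenting path remains; maximum flow = 20.
In the residual graph, reachable from Hall: {Hall}.
Min-cut edges: Hall→A (9), Hall→D (5), Hall→F (6); capacity 9 + 5 + 6 = 20.
Cut capacity 25 exceeds the max flow 20, so it is not minimum.

No — its capacity is 25, but the minimum cut has capacity 20.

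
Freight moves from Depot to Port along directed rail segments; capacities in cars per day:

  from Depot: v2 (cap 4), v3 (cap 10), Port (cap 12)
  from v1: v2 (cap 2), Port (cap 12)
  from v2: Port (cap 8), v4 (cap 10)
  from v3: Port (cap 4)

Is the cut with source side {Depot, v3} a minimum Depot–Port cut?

Given cut capacity: 4 + 12 + 4 = 20.
Augment Depot→Port: bottleneck 12, flow now 12.
Augment Depot→v2→Port: bottleneck 4, flow now 16.
Augment Depot→v3→Port: bottleneck 4, flow now 20.
No augmenting path remains; maximum flow = 20.
Cut capacity 20 equals the max flow, so it is a minimum cut.

Yes — it is a minimum cut (capacity 20).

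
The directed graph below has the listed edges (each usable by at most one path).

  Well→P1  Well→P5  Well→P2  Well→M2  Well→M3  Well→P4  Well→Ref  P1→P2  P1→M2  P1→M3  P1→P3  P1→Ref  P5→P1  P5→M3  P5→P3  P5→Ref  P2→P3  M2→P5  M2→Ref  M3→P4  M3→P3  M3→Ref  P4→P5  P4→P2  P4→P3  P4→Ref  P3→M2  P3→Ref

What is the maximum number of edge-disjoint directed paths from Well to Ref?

7

Assign every edge capacity 1; by Menger, the answer equals the max flow.
Path Well→Ref (+1); total 1.
Path Well→P1→Ref (+1); total 2.
Path Well→P5→Ref (+1); total 3.
Path Well→M2→Ref (+1); total 4.
Path Well→M3→Ref (+1); total 5.
Path Well→P4→Ref (+1); total 6.
Path Well→P2→P3→Ref (+1); total 7.
No residual Well→Ref path; max flow = 7.
Certifying cut of size 7: {Well→M2, Well→M3, Well→P1, Well→P2, Well→P4, Well→P5, Well→Ref}.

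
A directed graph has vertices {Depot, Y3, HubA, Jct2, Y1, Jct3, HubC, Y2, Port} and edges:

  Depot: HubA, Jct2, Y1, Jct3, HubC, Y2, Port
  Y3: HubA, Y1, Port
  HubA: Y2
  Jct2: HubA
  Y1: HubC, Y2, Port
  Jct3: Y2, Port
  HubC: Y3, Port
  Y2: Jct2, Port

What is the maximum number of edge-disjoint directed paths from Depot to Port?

Assign every edge capacity 1; by Menger, the answer equals the max flow.
Path Depot→Port (+1); total 1.
Path Depot→Y1→Port (+1); total 2.
Path Depot→Jct3→Port (+1); total 3.
Path Depot→HubC→Port (+1); total 4.
Path Depot→Y2→Port (+1); total 5.
No residual Depot→Port path; max flow = 5.
Certifying cut of size 5: {Depot→HubC, Depot→Jct3, Depot→Port, Depot→Y1, Y2→Port}.

5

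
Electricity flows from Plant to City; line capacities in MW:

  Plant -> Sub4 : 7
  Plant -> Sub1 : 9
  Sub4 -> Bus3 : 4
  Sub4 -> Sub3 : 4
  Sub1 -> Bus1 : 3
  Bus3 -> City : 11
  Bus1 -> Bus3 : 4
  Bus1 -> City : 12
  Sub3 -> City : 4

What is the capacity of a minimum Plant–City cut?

Augment Plant→Sub4→Bus3→City: bottleneck 4, flow now 4.
Augment Plant→Sub4→Sub3→City: bottleneck 3, flow now 7.
Augment Plant→Sub1→Bus1→City: bottleneck 3, flow now 10.
No augmenting path remains; maximum flow = 10.
By max-flow min-cut, the minimum cut capacity equals the max flow.
In the residual graph, reachable from Plant: {Plant, Sub1}.
Min-cut edges: Plant→Sub4 (7), Sub1→Bus1 (3); capacity 7 + 3 = 10.

10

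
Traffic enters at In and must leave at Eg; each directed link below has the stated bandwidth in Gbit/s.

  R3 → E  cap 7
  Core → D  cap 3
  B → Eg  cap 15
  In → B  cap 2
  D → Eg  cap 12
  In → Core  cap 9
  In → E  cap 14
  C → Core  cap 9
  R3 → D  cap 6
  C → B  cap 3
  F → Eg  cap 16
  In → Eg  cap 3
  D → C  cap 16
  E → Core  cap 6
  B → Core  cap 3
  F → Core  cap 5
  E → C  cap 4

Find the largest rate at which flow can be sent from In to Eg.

Augment In→Eg: bottleneck 3, flow now 3.
Augment In→B→Eg: bottleneck 2, flow now 5.
Augment In→Core→D→Eg: bottleneck 3, flow now 8.
Augment In→E→C→B→Eg: bottleneck 3, flow now 11.
No augmenting path remains; maximum flow = 11.
In the residual graph, reachable from In: {In, E, C, Core}.
Min-cut edges: In→B (2), In→Eg (3), C→B (3), Core→D (3); capacity 2 + 3 + 3 + 3 = 11.
This cut is saturated, so no flow can exceed 11.

11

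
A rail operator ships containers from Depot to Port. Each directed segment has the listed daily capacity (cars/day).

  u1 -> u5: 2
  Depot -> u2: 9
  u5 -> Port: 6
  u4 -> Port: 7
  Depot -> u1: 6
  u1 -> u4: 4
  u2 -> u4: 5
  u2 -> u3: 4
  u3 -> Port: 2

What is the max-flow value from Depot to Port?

Augment Depot→u1→u4→Port: bottleneck 4, flow now 4.
Augment Depot→u1→u5→Port: bottleneck 2, flow now 6.
Augment Depot→u2→u3→Port: bottleneck 2, flow now 8.
Augment Depot→u2→u4→Port: bottleneck 3, flow now 11.
No augmenting path remains; maximum flow = 11.
In the residual graph, reachable from Depot: {Depot, u1, u2, u3, u4}.
Min-cut edges: u1→u5 (2), u3→Port (2), u4→Port (7); capacity 2 + 2 + 7 = 11.
This cut is saturated, so no flow can exceed 11.

11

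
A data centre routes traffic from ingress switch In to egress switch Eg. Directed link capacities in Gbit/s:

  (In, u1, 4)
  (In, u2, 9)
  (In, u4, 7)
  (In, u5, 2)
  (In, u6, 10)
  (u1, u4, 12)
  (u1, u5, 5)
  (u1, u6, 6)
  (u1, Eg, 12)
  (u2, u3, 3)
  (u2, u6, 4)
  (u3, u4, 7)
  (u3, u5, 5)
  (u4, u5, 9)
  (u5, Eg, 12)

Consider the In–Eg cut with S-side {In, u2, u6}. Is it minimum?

Given cut capacity: 4 + 7 + 2 + 3 = 16.
Augment In→u1→Eg: bottleneck 4, flow now 4.
Augment In→u5→Eg: bottleneck 2, flow now 6.
Augment In→u4→u5→Eg: bottleneck 7, flow now 13.
Augment In→u2→u3→u5→Eg: bottleneck 3, flow now 16.
No augmenting path remains; maximum flow = 16.
Cut capacity 16 equals the max flow, so it is a minimum cut.

Yes — it is a minimum cut (capacity 16).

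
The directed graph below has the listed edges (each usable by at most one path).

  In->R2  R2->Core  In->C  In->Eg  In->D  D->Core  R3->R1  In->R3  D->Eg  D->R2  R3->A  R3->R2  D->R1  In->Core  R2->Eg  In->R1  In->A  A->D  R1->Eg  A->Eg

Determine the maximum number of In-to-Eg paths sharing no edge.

5

Assign every edge capacity 1; by Menger, the answer equals the max flow.
Path In→Eg (+1); total 1.
Path In→D→Eg (+1); total 2.
Path In→A→Eg (+1); total 3.
Path In→R1→Eg (+1); total 4.
Path In→R2→Eg (+1); total 5.
No residual In→Eg path; max flow = 5.
Certifying cut of size 5: {A→Eg, D→Eg, In→Eg, R1→Eg, R2→Eg}.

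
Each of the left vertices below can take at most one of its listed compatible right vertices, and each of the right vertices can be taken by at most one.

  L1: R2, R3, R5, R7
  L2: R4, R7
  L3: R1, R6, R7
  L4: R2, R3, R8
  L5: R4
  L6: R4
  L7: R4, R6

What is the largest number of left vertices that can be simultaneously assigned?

Unit-capacity flow: source→left, listed edges, right→sink; max matching = max flow.
Augmenting path L1→R2 (+1); matched 1.
Augmenting path L2→R4 (+1); matched 2.
Augmenting path L3→R1 (+1); matched 3.
Augmenting path L4→R3 (+1); matched 4.
Augmenting path L7→R6 (+1); matched 5.
Augmenting path L5→R4→L2→R7 (+1); matched 6.
No augmenting path remains; maximum matching = 6.
König certificate: {L1, L2, L3, L4, L7, R4} is a vertex cover of size 6 (every listed pair touches it), so no matching can be larger.

6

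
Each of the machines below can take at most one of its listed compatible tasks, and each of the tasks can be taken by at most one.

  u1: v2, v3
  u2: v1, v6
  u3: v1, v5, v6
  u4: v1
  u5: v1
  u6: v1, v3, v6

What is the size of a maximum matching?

5

Unit-capacity flow: source→left, listed edges, right→sink; max matching = max flow.
Augmenting path u1→v2 (+1); matched 1.
Augmenting path u2→v1 (+1); matched 2.
Augmenting path u3→v5 (+1); matched 3.
Augmenting path u6→v3 (+1); matched 4.
Augmenting path u4→v1→u2→v6 (+1); matched 5.
No augmenting path remains; maximum matching = 5.
König certificate: {u1, u2, u3, u6, v1} is a vertex cover of size 5 (every listed pair touches it), so no matching can be larger.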